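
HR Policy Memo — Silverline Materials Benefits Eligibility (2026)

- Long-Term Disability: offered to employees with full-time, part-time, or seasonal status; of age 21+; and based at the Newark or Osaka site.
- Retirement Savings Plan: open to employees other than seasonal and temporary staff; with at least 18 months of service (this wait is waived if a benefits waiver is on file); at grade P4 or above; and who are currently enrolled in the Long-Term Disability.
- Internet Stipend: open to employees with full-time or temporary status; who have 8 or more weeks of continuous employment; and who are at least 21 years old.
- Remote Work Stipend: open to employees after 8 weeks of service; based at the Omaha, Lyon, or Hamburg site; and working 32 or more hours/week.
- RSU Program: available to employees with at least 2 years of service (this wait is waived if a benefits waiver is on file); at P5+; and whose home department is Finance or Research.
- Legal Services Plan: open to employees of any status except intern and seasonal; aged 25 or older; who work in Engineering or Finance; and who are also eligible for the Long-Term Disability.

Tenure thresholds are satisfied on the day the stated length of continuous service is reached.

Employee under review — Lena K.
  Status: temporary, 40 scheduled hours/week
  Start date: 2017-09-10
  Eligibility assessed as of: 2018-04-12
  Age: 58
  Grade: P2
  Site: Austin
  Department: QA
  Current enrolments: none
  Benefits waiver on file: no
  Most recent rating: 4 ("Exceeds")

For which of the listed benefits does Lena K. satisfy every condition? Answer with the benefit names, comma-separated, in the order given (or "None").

Internet Stipend

Service from 2017-09-10 to 2018-04-12: 214 days.
Long-Term Disability — status temporary ✗ (requires full-time, part-time, or seasonal) → not eligible.
Retirement Savings Plan — status temporary ✗ (excluded) → not eligible.
Internet Stipend — status temporary ✓; service 214 days ≥ 8 weeks (≈56 days) ✓; age 58 ≥ 21 ✓ → eligible.
Remote Work Stipend — service 214 days ≥ 8 weeks (≈56 days) ✓; site Austin ✗ (not Omaha, Lyon, or Hamburg) → not eligible.
RSU Program — no waiver, service 214 days < 2 years (≈730 days) ✗ → not eligible.
Legal Services Plan — status temporary ✓ (not excluded); age 58 ≥ 25 ✓; dept QA ✗ → not eligible.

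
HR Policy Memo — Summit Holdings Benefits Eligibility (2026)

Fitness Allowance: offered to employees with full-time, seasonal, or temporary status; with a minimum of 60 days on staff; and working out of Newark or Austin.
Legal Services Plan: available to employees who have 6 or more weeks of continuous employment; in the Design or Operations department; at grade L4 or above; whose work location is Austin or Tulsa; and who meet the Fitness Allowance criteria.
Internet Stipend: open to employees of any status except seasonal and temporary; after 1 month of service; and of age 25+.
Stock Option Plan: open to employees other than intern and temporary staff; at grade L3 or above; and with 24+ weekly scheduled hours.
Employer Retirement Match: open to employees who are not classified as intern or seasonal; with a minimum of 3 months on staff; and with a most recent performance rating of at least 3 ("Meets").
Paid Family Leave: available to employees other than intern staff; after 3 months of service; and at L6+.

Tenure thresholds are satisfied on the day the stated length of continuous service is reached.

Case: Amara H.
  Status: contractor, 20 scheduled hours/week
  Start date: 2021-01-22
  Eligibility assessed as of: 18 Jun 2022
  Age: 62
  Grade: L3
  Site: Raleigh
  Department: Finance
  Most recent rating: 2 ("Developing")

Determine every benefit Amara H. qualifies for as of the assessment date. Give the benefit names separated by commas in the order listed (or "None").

Service from 2021-01-22 to 18 Jun 2022: 512 days.
Fitness Allowance — status contractor ✗ (requires full-time, seasonal, or temporary) → not eligible.
Legal Services Plan — service 512 days ≥ 6 weeks (≈42 days) ✓; dept Finance ✗ → not eligible.
Internet Stipend — status contractor ✓ (not excluded); service 512 days ≥ 1 month (≈30 days) ✓; age 62 ≥ 25 ✓ → eligible.
Stock Option Plan — status contractor ✓ (not excluded); grade L3 ≥ L3 ✓; 20 hrs/wk < 24 ✗ → not eligible.
Employer Retirement Match — status contractor ✓ (not excluded); service 512 days ≥ 3 months (≈90 days) ✓; rating 2 < 3 ✗ → not eligible.
Paid Family Leave — status contractor ✓ (not excluded); service 512 days ≥ 3 months (≈90 days) ✓; grade L3 < L6 ✗ → not eligible.

Internet Stipend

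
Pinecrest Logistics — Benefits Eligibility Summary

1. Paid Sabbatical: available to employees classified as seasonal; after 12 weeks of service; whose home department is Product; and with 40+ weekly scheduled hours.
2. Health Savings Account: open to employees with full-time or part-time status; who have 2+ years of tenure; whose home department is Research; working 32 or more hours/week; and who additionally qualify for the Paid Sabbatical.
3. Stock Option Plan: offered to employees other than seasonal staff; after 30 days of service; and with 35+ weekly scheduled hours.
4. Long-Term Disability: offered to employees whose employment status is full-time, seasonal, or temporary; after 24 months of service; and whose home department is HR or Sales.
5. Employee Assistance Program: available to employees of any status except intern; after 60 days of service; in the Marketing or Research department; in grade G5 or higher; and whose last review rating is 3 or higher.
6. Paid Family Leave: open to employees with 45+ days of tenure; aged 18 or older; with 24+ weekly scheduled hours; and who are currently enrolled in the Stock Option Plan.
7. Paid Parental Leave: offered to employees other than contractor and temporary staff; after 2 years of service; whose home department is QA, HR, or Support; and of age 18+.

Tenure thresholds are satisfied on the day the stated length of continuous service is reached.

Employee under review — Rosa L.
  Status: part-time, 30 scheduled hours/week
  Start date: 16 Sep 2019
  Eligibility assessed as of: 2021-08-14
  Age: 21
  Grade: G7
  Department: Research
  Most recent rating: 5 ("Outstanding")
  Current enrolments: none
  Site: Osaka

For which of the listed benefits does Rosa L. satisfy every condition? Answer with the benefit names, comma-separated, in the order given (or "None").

Service from 16 Sep 2019 to 2021-08-14: 698 days.
Paid Sabbatical — status part-time ✗ (requires seasonal) → not eligible.
Health Savings Account — status part-time ✓; service 698 days < 2 years (≈730 days) ✗ → not eligible.
Stock Option Plan — status part-time ✓ (not excluded); service 698 days ≥ 30 days ✓; 30 hrs/wk < 35 ✗ → not eligible.
Long-Term Disability — status part-time ✗ (requires full-time, seasonal, or temporary) → not eligible.
Employee Assistance Program — status part-time ✓ (not excluded); service 698 days ≥ 60 days ✓; dept Research ✓; grade G7 ≥ G5 ✓; rating 5 ≥ 3 ✓ → eligible.
Paid Family Leave — service 698 days ≥ 45 days ✓; age 21 ≥ 18 ✓; 30 hrs/wk ≥ 24 ✓; not enrolled in Stock Option Plan ✗ → not eligible.
Paid Parental Leave — status part-time ✓ (not excluded); service 698 days < 2 years (≈730 days) ✗ → not eligible.

Employee Assistance Program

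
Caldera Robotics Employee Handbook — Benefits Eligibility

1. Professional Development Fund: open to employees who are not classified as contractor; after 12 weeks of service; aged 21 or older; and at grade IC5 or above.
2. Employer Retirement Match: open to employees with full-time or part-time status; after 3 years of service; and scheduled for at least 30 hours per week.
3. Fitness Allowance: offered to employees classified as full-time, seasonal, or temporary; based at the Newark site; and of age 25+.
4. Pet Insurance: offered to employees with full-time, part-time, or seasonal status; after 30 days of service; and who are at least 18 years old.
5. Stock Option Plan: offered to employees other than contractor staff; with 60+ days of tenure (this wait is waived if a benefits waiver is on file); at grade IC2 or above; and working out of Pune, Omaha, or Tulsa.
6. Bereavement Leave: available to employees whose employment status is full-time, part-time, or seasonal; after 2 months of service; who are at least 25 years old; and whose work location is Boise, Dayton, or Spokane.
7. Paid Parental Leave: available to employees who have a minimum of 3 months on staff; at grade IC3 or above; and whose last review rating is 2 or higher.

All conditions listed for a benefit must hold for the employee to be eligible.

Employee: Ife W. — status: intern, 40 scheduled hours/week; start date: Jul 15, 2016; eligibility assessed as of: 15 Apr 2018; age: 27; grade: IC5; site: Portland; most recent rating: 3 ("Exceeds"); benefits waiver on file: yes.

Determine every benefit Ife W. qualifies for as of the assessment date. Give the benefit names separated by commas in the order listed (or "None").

Service from Jul 15, 2016 to 15 Apr 2018: 639 days.
Professional Development Fund — status intern ✓ (not excluded); service 639 days ≥ 12 weeks (≈84 days) ✓; age 27 ≥ 21 ✓; grade IC5 ≥ IC5 ✓ → eligible.
Employer Retirement Match — status intern ✗ (requires full-time or part-time) → not eligible.
Fitness Allowance — status intern ✗ (requires full-time, seasonal, or temporary) → not eligible.
Pet Insurance — status intern ✗ (requires full-time, part-time, or seasonal) → not eligible.
Stock Option Plan — status intern ✓ (not excluded); benefits waiver on file ✓; grade IC5 ≥ IC2 ✓; site Portland ✗ (not Pune, Omaha, or Tulsa) → not eligible.
Bereavement Leave — status intern ✗ (requires full-time, part-time, or seasonal) → not eligible.
Paid Parental Leave — service 639 days ≥ 3 months (≈90 days) ✓; grade IC5 ≥ IC3 ✓; rating 3 ≥ 2 ✓ → eligible.

Professional Development Fund, Paid Parental Leave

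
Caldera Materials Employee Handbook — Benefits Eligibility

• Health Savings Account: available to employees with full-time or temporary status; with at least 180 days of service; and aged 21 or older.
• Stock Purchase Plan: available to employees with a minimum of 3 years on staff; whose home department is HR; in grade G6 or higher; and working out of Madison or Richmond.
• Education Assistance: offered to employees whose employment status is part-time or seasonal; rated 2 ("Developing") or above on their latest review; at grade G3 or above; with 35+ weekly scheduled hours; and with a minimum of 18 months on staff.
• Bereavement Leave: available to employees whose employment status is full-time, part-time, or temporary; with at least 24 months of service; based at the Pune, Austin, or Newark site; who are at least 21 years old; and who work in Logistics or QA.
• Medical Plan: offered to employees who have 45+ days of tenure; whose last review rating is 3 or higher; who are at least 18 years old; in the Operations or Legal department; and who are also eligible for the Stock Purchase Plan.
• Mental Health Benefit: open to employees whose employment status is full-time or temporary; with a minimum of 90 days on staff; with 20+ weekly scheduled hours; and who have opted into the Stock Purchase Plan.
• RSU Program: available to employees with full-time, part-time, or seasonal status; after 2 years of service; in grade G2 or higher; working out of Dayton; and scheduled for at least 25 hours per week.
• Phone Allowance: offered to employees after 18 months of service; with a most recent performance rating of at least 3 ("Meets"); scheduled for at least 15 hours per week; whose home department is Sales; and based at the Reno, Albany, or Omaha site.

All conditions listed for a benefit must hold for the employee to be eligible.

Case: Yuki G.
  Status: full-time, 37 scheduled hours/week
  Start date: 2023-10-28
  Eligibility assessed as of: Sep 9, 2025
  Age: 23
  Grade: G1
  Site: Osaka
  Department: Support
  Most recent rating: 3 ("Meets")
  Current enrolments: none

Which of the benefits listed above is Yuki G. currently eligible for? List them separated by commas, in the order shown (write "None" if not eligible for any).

Service from 2023-10-28 to Sep 9, 2025: 682 days.
Health Savings Account — status full-time ✓; service 682 days ≥ 180 days ✓; age 23 ≥ 21 ✓ → eligible.
Stock Purchase Plan — service 682 days < 3 years (≈1095 days) ✗ → not eligible.
Education Assistance — status full-time ✗ (requires part-time or seasonal) → not eligible.
Bereavement Leave — status full-time ✓; service 682 days < 24 months (≈720 days) ✗ → not eligible.
Medical Plan — service 682 days ≥ 45 days ✓; rating 3 ≥ 3 ✓; age 23 ≥ 18 ✓; dept Support ✗ → not eligible.
Mental Health Benefit — status full-time ✓; service 682 days ≥ 90 days ✓; 37 hrs/wk ≥ 20 ✓; not enrolled in Stock Purchase Plan ✗ → not eligible.
RSU Program — status full-time ✓; service 682 days < 2 years (≈730 days) ✗ → not eligible.
Phone Allowance — service 682 days ≥ 18 months (≈540 days) ✓; rating 3 ≥ 3 ✓; 37 hrs/wk ≥ 15 ✓; dept Support ✗ → not eligible.

Health Savings Account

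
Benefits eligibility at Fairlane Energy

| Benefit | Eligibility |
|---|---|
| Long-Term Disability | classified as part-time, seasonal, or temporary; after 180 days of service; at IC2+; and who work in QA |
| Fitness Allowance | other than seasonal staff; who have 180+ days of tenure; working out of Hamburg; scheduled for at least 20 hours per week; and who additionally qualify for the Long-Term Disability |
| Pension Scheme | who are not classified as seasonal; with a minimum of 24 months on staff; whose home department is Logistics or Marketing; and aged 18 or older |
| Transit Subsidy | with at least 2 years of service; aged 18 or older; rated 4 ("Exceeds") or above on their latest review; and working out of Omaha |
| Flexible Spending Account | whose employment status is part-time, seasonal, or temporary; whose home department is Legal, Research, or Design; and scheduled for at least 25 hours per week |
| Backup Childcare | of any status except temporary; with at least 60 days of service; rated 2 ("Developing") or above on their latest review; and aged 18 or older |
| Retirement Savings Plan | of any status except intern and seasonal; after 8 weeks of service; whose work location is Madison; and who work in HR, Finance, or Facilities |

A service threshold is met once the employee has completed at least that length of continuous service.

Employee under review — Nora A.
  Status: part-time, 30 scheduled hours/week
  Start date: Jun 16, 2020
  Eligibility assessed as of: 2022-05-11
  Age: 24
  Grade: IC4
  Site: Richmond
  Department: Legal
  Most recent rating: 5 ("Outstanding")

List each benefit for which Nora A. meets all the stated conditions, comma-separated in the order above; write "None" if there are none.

Flexible Spending Account, Backup Childcare

Service from Jun 16, 2020 to 2022-05-11: 694 days.
Long-Term Disability — status part-time ✓; service 694 days ≥ 180 days ✓; grade IC4 ≥ IC2 ✓; dept Legal ✗ → not eligible.
Fitness Allowance — status part-time ✓ (not excluded); service 694 days ≥ 180 days ✓; site Richmond ✗ (not Hamburg) → not eligible.
Pension Scheme — status part-time ✓ (not excluded); service 694 days < 24 months (≈720 days) ✗ → not eligible.
Transit Subsidy — service 694 days < 2 years (≈730 days) ✗ → not eligible.
Flexible Spending Account — status part-time ✓; dept Legal ✓; 30 hrs/wk ≥ 25 ✓ → eligible.
Backup Childcare — status part-time ✓ (not excluded); service 694 days ≥ 60 days ✓; rating 5 ≥ 2 ✓; age 24 ≥ 18 ✓ → eligible.
Retirement Savings Plan — status part-time ✓ (not excluded); service 694 days ≥ 8 weeks (≈56 days) ✓; site Richmond ✗ (not Madison) → not eligible.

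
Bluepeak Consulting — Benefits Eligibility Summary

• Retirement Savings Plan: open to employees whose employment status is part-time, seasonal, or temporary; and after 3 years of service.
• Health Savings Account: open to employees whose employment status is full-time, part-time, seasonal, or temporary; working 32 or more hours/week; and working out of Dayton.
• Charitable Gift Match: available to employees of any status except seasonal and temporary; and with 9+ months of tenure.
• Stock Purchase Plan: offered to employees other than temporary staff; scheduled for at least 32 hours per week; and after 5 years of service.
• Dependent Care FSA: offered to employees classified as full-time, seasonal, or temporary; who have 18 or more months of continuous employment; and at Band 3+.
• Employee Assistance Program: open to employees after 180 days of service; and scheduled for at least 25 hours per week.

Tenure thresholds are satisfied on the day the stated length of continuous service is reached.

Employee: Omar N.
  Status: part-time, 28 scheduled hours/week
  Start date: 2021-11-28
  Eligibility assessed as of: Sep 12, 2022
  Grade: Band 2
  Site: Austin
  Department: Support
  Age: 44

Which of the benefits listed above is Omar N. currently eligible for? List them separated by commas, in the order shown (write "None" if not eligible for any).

Service from 2021-11-28 to Sep 12, 2022: 288 days.
Retirement Savings Plan — status part-time ✓; service 288 days < 3 years (≈1095 days) ✗ → not eligible.
Health Savings Account — status part-time ✓; 28 hrs/wk < 32 ✗ → not eligible.
Charitable Gift Match — status part-time ✓ (not excluded); service 288 days ≥ 9 months (≈270 days) ✓ → eligible.
Stock Purchase Plan — status part-time ✓ (not excluded); 28 hrs/wk < 32 ✗ → not eligible.
Dependent Care FSA — status part-time ✗ (requires full-time, seasonal, or temporary) → not eligible.
Employee Assistance Program — service 288 days ≥ 180 days ✓; 28 hrs/wk ≥ 25 ✓ → eligible.

Charitable Gift Match, Employee Assistance Program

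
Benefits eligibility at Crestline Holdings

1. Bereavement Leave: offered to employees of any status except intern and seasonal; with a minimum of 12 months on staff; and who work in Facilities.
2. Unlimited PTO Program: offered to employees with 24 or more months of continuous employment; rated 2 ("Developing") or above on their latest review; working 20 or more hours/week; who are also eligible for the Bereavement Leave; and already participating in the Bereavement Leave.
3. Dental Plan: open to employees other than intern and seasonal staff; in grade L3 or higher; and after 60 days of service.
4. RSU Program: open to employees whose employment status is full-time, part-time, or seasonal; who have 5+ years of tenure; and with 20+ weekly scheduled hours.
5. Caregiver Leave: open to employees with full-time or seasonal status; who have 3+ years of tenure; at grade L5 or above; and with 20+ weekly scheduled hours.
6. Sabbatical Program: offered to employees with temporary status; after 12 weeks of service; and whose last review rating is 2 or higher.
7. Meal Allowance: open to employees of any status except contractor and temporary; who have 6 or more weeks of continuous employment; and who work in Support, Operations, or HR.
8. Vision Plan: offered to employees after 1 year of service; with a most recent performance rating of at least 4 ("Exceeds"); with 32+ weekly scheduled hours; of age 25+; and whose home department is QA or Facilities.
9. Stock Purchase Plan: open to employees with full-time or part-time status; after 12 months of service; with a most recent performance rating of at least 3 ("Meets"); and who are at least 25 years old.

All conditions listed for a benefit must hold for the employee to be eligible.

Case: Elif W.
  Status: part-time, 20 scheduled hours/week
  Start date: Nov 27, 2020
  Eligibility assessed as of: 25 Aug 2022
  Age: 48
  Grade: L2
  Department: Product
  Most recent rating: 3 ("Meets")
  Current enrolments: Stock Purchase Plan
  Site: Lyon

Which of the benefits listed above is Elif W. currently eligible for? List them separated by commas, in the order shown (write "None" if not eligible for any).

Stock Purchase Plan

Service from Nov 27, 2020 to 25 Aug 2022: 636 days.
Bereavement Leave — status part-time ✓ (not excluded); service 636 days ≥ 12 months (≈360 days) ✓; dept Product ✗ → not eligible.
Unlimited PTO Program — service 636 days < 24 months (≈720 days) ✗ → not eligible.
Dental Plan — status part-time ✓ (not excluded); grade L2 < L3 ✗ → not eligible.
RSU Program — status part-time ✓; service 636 days < 5 years (≈1825 days) ✗ → not eligible.
Caregiver Leave — status part-time ✗ (requires full-time or seasonal) → not eligible.
Sabbatical Program — status part-time ✗ (requires temporary) → not eligible.
Meal Allowance — status part-time ✓ (not excluded); service 636 days ≥ 6 weeks (≈42 days) ✓; dept Product ✗ → not eligible.
Vision Plan — service 636 days ≥ 1 year (≈365 days) ✓; rating 3 < 4 ✗ → not eligible.
Stock Purchase Plan — status part-time ✓; service 636 days ≥ 12 months (≈360 days) ✓; rating 3 ≥ 3 ✓; age 48 ≥ 25 ✓ → eligible.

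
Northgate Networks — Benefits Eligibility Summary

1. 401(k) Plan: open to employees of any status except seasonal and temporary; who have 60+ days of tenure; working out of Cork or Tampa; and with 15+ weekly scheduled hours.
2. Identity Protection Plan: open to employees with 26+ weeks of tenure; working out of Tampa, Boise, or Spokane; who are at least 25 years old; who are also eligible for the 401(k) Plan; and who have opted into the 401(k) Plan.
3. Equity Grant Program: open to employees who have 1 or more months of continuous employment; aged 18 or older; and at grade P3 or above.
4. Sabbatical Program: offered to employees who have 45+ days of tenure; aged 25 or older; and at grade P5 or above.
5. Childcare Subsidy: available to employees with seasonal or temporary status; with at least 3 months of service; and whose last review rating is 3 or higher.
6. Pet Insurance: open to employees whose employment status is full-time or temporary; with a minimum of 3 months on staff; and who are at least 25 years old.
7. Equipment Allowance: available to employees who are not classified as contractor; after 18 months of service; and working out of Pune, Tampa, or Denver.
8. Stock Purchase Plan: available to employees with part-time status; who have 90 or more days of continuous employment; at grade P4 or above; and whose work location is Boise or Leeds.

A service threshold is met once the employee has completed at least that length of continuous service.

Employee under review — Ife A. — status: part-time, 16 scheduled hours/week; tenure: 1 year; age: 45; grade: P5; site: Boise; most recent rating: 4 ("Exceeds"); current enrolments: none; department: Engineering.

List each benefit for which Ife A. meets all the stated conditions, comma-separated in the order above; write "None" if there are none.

Equity Grant Program, Sabbatical Program, Stock Purchase Plan

401(k) Plan — status part-time ✓ (not excluded); service 1 year ≥ 60 days ✓; site Boise ✗ (not Cork or Tampa) → not eligible.
Identity Protection Plan — service 1 year ≥ 26 weeks (≈182 days) ✓; site Boise ✓; age 45 ≥ 25 ✓; not eligible for 401(k) Plan ✗ → not eligible.
Equity Grant Program — service 1 year ≥ 1 month (≈30 days) ✓; age 45 ≥ 18 ✓; grade P5 ≥ P3 ✓ → eligible.
Sabbatical Program — service 1 year ≥ 45 days ✓; age 45 ≥ 25 ✓; grade P5 ≥ P5 ✓ → eligible.
Childcare Subsidy — status part-time ✗ (requires seasonal or temporary) → not eligible.
Pet Insurance — status part-time ✗ (requires full-time or temporary) → not eligible.
Equipment Allowance — status part-time ✓ (not excluded); service 1 year < 18 months (≈540 days) ✗ → not eligible.
Stock Purchase Plan — status part-time ✓; service 1 year ≥ 90 days ✓; grade P5 ≥ P4 ✓; site Boise ✓ → eligible.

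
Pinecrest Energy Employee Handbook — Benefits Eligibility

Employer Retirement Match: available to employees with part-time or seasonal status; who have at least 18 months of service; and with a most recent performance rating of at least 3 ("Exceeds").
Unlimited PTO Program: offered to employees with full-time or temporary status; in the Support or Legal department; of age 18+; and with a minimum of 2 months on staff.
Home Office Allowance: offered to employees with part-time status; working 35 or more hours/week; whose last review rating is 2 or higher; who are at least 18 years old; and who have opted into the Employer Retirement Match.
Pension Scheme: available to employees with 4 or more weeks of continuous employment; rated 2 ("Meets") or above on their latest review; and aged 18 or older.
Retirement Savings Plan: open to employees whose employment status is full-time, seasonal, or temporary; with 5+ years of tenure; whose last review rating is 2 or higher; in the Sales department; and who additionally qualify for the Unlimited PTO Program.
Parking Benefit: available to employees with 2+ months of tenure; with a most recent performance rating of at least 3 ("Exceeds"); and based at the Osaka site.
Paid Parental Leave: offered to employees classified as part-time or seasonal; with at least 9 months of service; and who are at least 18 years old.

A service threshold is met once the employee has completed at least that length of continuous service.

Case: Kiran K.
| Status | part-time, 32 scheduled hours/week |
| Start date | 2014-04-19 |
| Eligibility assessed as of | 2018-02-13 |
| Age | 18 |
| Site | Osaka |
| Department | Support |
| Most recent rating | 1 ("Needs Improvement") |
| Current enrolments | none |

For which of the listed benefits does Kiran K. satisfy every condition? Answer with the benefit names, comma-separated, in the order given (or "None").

Paid Parental Leave

Service from 2014-04-19 to 2018-02-13: 1396 days.
Employer Retirement Match — status part-time ✓; service 1396 days ≥ 18 months (≈540 days) ✓; rating 1 < 3 ✗ → not eligible.
Unlimited PTO Program — status part-time ✗ (requires full-time or temporary) → not eligible.
Home Office Allowance — status part-time ✓; 32 hrs/wk < 35 ✗ → not eligible.
Pension Scheme — service 1396 days ≥ 4 weeks (≈28 days) ✓; rating 1 < 2 ✗ → not eligible.
Retirement Savings Plan — status part-time ✗ (requires full-time, seasonal, or temporary) → not eligible.
Parking Benefit — service 1396 days ≥ 2 months (≈60 days) ✓; rating 1 < 3 ✗ → not eligible.
Paid Parental Leave — status part-time ✓; service 1396 days ≥ 9 months (≈270 days) ✓; age 18 ≥ 18 ✓ → eligible.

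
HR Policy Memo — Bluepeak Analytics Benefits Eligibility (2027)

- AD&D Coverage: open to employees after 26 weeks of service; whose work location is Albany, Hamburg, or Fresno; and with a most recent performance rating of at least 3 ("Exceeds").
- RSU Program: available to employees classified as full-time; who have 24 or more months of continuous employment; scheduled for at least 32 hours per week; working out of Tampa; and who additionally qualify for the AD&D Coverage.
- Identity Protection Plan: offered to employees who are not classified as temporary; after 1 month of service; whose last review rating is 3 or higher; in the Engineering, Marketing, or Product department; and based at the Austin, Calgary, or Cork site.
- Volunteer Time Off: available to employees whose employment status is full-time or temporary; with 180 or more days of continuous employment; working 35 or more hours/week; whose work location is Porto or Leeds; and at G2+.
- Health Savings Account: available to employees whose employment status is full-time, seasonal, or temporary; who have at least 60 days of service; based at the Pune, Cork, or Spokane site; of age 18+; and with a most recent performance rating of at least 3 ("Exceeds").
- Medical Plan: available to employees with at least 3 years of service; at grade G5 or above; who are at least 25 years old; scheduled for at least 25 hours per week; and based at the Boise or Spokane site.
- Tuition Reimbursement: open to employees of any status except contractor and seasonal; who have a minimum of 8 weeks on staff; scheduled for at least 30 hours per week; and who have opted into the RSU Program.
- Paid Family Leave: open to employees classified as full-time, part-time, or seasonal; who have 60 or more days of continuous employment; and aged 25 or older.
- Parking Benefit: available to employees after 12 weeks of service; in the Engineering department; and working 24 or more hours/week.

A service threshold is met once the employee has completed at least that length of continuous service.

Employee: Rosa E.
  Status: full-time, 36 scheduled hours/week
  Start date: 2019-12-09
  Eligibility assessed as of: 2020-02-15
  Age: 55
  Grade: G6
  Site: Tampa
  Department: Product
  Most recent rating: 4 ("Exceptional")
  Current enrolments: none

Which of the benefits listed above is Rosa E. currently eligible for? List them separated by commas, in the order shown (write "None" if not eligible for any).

Paid Family Leave

Service from 2019-12-09 to 2020-02-15: 68 days.
AD&D Coverage — service 68 days < 26 weeks (≈182 days) ✗ → not eligible.
RSU Program — status full-time ✓; service 68 days < 24 months (≈720 days) ✗ → not eligible.
Identity Protection Plan — status full-time ✓ (not excluded); service 68 days ≥ 1 month (≈30 days) ✓; rating 4 ≥ 3 ✓; dept Product ✓; site Tampa ✗ (not Austin, Calgary, or Cork) → not eligible.
Volunteer Time Off — status full-time ✓; service 68 days < 180 days ✗ → not eligible.
Health Savings Account — status full-time ✓; service 68 days ≥ 60 days ✓; site Tampa ✗ (not Pune, Cork, or Spokane) → not eligible.
Medical Plan — service 68 days < 3 years (≈1095 days) ✗ → not eligible.
Tuition Reimbursement — status full-time ✓ (not excluded); service 68 days ≥ 8 weeks (≈56 days) ✓; 36 hrs/wk ≥ 30 ✓; not enrolled in RSU Program ✗ → not eligible.
Paid Family Leave — status full-time ✓; service 68 days ≥ 60 days ✓; age 55 ≥ 25 ✓ → eligible.
Parking Benefit — service 68 days < 12 weeks (≈84 days) ✗ → not eligible.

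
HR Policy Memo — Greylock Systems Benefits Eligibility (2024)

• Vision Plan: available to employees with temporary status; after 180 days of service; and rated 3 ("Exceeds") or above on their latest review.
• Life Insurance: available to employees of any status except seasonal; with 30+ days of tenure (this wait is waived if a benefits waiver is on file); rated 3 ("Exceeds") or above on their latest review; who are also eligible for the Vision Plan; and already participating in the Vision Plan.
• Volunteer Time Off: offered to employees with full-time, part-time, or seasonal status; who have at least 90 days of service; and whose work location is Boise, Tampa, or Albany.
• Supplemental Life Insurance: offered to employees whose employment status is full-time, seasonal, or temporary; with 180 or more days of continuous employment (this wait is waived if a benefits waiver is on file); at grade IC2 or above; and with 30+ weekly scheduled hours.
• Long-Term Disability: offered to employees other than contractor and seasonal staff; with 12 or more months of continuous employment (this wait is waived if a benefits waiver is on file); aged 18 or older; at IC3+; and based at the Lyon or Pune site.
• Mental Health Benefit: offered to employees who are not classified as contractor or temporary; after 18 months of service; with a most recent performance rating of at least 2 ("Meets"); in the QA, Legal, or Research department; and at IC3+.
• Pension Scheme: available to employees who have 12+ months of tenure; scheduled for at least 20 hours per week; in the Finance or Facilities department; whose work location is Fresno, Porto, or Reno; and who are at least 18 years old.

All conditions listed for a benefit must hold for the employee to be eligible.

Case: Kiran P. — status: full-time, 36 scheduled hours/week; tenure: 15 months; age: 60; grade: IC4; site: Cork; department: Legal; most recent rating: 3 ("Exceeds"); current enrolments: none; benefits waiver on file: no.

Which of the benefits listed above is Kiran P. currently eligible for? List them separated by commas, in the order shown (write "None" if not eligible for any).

Vision Plan — status full-time ✗ (requires temporary) → not eligible.
Life Insurance — status full-time ✓ (not excluded); no waiver, service 15 months ≥ 30 days ✓; rating 3 ≥ 3 ✓; not eligible for Vision Plan ✗ → not eligible.
Volunteer Time Off — status full-time ✓; service 15 months ≥ 90 days ✓; site Cork ✗ (not Boise, Tampa, or Albany) → not eligible.
Supplemental Life Insurance — status full-time ✓; no waiver, service 15 months ≥ 180 days ✓; grade IC4 ≥ IC2 ✓; 36 hrs/wk ≥ 30 ✓ → eligible.
Long-Term Disability — status full-time ✓ (not excluded); no waiver, service 15 months ≥ 12 months ✓; age 60 ≥ 18 ✓; grade IC4 ≥ IC3 ✓; site Cork ✗ (not Lyon or Pune) → not eligible.
Mental Health Benefit — status full-time ✓ (not excluded); service 15 months < 18 months ✗ → not eligible.
Pension Scheme — service 15 months ≥ 12 months ✓; 36 hrs/wk ≥ 20 ✓; dept Legal ✗ → not eligible.

Supplemental Life Insurance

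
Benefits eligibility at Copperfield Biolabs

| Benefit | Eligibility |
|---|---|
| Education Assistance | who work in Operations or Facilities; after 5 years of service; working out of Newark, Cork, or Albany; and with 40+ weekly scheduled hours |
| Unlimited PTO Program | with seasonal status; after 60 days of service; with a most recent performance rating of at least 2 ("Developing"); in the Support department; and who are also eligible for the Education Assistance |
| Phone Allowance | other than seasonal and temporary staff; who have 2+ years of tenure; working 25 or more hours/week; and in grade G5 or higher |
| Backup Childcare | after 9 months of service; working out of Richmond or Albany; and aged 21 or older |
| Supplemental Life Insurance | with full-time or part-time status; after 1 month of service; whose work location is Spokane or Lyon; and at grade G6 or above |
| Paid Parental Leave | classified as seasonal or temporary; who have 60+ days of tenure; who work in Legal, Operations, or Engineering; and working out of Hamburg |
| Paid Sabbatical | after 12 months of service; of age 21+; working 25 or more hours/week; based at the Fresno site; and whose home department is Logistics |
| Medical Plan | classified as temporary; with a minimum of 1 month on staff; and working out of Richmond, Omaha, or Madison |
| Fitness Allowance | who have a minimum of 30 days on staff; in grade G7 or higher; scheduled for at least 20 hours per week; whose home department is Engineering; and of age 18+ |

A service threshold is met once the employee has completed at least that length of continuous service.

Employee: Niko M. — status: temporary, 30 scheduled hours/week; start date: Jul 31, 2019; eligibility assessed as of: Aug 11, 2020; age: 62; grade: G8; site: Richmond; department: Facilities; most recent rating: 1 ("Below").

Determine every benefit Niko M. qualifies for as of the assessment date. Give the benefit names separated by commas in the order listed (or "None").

Service from Jul 31, 2019 to Aug 11, 2020: 377 days.
Education Assistance — dept Facilities ✓; service 377 days < 5 years (≈1825 days) ✗ → not eligible.
Unlimited PTO Program — status temporary ✗ (requires seasonal) → not eligible.
Phone Allowance — status temporary ✗ (excluded) → not eligible.
Backup Childcare — service 377 days ≥ 9 months (≈270 days) ✓; site Richmond ✓; age 62 ≥ 21 ✓ → eligible.
Supplemental Life Insurance — status temporary ✗ (requires full-time or part-time) → not eligible.
Paid Parental Leave — status temporary ✓; service 377 days ≥ 60 days ✓; dept Facilities ✗ → not eligible.
Paid Sabbatical — service 377 days ≥ 12 months (≈360 days) ✓; age 62 ≥ 21 ✓; 30 hrs/wk ≥ 25 ✓; site Richmond ✗ (not Fresno) → not eligible.
Medical Plan — status temporary ✓; service 377 days ≥ 1 month (≈30 days) ✓; site Richmond ✓ → eligible.
Fitness Allowance — service 377 days ≥ 30 days ✓; grade G8 ≥ G7 ✓; 30 hrs/wk ≥ 20 ✓; dept Facilities ✗ → not eligible.

Backup Childcare, Medical Plan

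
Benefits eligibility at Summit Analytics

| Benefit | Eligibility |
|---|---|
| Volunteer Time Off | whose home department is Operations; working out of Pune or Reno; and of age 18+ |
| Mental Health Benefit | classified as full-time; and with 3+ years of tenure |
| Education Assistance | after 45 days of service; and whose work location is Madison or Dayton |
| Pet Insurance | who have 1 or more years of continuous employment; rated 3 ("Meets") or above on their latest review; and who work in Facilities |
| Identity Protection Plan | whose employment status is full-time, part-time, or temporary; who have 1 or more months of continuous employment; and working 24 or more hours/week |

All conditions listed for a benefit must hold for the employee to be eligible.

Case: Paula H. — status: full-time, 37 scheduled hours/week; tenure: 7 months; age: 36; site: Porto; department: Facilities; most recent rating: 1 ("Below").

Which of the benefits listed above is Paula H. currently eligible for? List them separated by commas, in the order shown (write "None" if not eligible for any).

Identity Protection Plan

Volunteer Time Off — dept Facilities ✗ → not eligible.
Mental Health Benefit — status full-time ✓; service 7 months < 3 years (≈1095 days) ✗ → not eligible.
Education Assistance — service 7 months ≥ 45 days ✓; site Porto ✗ (not Madison or Dayton) → not eligible.
Pet Insurance — service 7 months < 1 year (≈365 days) ✗ → not eligible.
Identity Protection Plan — status full-time ✓; service 7 months ≥ 1 month ✓; 37 hrs/wk ≥ 24 ✓ → eligible.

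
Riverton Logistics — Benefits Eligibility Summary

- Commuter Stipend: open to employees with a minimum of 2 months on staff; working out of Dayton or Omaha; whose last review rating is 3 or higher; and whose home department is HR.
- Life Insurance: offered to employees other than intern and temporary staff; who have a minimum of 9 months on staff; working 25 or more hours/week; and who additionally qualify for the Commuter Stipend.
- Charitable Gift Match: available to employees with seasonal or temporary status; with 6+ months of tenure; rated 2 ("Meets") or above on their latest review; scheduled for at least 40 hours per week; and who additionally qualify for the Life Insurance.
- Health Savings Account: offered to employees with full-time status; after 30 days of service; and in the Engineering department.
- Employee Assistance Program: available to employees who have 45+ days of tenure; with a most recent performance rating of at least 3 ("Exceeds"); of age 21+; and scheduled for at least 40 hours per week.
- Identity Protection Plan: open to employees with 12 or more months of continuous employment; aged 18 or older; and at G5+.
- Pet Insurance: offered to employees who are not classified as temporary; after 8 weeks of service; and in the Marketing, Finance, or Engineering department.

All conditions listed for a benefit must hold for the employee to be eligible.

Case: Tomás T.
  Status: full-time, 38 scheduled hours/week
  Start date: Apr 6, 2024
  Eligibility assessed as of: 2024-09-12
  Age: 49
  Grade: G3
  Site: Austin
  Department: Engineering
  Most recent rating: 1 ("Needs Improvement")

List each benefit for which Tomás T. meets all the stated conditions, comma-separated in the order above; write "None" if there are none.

Service from Apr 6, 2024 to 2024-09-12: 159 days.
Commuter Stipend — service 159 days ≥ 2 months (≈60 days) ✓; site Austin ✗ (not Dayton or Omaha) → not eligible.
Life Insurance — status full-time ✓ (not excluded); service 159 days < 9 months (≈270 days) ✗ → not eligible.
Charitable Gift Match — status full-time ✗ (requires seasonal or temporary) → not eligible.
Health Savings Account — status full-time ✓; service 159 days ≥ 30 days ✓; dept Engineering ✓ → eligible.
Employee Assistance Program — service 159 days ≥ 45 days ✓; rating 1 < 3 ✗ → not eligible.
Identity Protection Plan — service 159 days < 12 months (≈360 days) ✗ → not eligible.
Pet Insurance — status full-time ✓ (not excluded); service 159 days ≥ 8 weeks (≈56 days) ✓; dept Engineering ✓ → eligible.

Health Savings Account, Pet Insurance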